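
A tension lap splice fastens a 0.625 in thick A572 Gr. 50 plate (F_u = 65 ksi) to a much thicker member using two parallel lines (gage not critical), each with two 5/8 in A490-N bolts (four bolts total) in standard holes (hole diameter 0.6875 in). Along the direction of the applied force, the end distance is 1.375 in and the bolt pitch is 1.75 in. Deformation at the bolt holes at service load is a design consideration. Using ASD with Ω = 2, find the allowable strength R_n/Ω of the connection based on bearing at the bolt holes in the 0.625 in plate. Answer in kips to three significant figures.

102 kips

Per bolt r_n = 1.2 l_c t F_u ≤ 2.4 d t F_u; upper limit = 2.4 × 0.625 × 0.625 × 65 = 60.94 kips.
Edge bolt: l_c = 1.375 − 0.6875/2 = 1.031 in → 1.2 × 1.031 × 0.625 × 65 = 50.27 → r_n = 50.27 kips.
Interior bolts: l_c = 1.75 − 0.6875 = 1.062 in → 1.2 × 1.062 × 0.625 × 65 = 51.8 → r_n = 51.8 kips.
R_n = 2 × 50.27 + 2 × 51.8 = 204.1 kips.
Allowable strength R_n/Ω = 204.1 / 2 = 102 kips.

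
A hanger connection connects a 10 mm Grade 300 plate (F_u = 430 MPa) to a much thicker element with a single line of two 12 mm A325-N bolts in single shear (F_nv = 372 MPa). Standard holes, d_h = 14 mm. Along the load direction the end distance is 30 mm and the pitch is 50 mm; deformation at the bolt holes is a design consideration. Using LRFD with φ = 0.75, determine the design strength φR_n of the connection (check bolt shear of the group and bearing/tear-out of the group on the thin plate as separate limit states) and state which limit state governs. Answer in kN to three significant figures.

63.1 kN (bolt shear governs)

Bolt shear: A_b = π·12²/4 = 113.1 mm²; R_n = 372 × 113.1 × 2 × 1 / 1000 = 84.14 kN → 0.75 × 84.14 = 63.1 kN.
Bearing (1.2 l_c t F_u ≤ 2.4 d t F_u): upper limit = 2.4·12·10·430 / 1000 = 123.8 kN.
  Edge l_c = 30 − 14/2 = 23 → r_n = 118.7 kN; interior l_c = 50 − 14 = 36 → r_n = 123.8 kN.
  R_n,bearing = 1·118.7 + 1·123.8 = 242.5 kN → 0.75 × 242.5 = 182 kN.
Bolt shear governs: 63.1 kN.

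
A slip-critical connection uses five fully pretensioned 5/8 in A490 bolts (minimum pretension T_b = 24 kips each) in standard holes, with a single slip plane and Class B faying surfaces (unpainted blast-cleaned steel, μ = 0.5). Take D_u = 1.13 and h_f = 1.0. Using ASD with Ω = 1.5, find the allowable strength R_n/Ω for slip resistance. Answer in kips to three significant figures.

R_n = μ · D_u · h_f · T_b · n_s · n_b = 0.5 × 1.13 × 1.0 × 24 × 1 × 5 = 67.8 kips.
Allowable strength R_n/Ω = 67.8 / 1.5 = 45.2 kips.

45.2 kips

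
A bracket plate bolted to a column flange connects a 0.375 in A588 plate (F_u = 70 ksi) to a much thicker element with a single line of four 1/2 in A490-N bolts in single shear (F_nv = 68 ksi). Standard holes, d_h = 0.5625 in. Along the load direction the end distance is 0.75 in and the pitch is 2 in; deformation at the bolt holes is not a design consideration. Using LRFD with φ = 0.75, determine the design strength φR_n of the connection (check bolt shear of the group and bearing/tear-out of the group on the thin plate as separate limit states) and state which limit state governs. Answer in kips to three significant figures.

Bolt shear: A_b = π·0.5²/4 = 0.1963 in²; R_n = 68 × 0.1963 × 4 × 1 = 53.41 kips → 0.75 × 53.41 = 40.1 kips.
Bearing (1.5 l_c t F_u ≤ 3.0 d t F_u): upper limit = 3.0·0.5·0.375·70 = 39.38 kips.
  Edge l_c = 0.75 − 0.5625/2 = 0.4688 → r_n = 18.46 kips; interior l_c = 2 − 0.5625 = 1.438 → r_n = 39.38 kips.
  R_n,bearing = 1·18.46 + 3·39.38 = 136.6 kips → 0.75 × 136.6 = 102 kips.
Bolt shear governs: 40.1 kips.

40.1 kips (bolt shear governs)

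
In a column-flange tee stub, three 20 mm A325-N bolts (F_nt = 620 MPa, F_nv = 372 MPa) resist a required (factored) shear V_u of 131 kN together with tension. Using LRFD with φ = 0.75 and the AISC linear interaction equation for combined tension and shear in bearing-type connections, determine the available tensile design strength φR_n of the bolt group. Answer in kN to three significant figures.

A_b = π·20²/4 = 314.2 mm²; f_rv = 131 × 1000 / (3 × 314.2) = 139 MPa.
F'_nt = 1.3 F_nt − (F_nt / φF_nv) f_rv = 1.3·620 − (620/(0.75·372))·139 = 497.1 MPa, capped at F_nt → F'_nt = 497.1 MPa.
R_n = F'_nt · A_b · n = 497.1 × 314.2 × 3 / 1000 = 468.5 kN.
Design strength φR_n = 0.75 × 468.5 = 351 kN.

351 kN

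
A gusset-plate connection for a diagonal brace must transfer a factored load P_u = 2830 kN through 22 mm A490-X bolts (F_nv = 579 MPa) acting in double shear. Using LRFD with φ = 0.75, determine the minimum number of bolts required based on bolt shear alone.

A_b = π·22²/4 = 380.1 mm².
Per-bolt design strength φR_n = 0.75 × 579 × 380.1 × 2 / 1000 = 330.1 kN.
n ≥ 2830 / 330.1 = 8.572 → use 9 bolts.

9 bolts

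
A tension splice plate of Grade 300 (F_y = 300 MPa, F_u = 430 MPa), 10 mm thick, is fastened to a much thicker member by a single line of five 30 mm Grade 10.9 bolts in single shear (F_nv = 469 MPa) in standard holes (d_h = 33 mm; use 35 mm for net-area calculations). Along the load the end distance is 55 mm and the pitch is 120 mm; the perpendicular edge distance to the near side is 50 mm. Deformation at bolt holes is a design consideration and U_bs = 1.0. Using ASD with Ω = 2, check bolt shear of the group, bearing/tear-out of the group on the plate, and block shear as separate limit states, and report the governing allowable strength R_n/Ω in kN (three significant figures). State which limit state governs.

551 kN (block shear governs)

Bolt shear: A_b = π·30²/4 = 706.9 mm²; R_n = 469 × 706.9 × 5 × 1 / 1000 = 1658 kN → 1658 / 2 = 829 kN.
Bearing: edge l_c = 38.5, r_n = 198.7 kN; interior l_c = 87, r_n = 309.6 kN; R_n = 198.7 + 4·309.6 = 1437 kN → 719 kN.
Block shear: A_gv = 5350, A_nv = 3775, A_nt = 325 mm²; R_n = min(0.6F_uA_nv, 0.6F_yA_gv) + U_bs·F_u·A_nt = 1103 kN → 551 kN.
Block shear governs: 551 kN.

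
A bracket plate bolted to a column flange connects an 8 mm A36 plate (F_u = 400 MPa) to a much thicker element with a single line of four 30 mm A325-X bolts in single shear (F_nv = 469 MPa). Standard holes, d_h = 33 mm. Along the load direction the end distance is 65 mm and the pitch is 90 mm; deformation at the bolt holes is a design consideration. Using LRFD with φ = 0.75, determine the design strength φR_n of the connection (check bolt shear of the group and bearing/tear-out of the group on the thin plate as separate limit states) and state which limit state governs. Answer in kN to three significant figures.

Bolt shear: A_b = π·30²/4 = 706.9 mm²; R_n = 469 × 706.9 × 4 × 1 / 1000 = 1326 kN → 0.75 × 1326 = 995 kN.
Bearing (1.2 l_c t F_u ≤ 2.4 d t F_u): upper limit = 2.4·30·8·400 / 1000 = 230.4 kN.
  Edge l_c = 65 − 33/2 = 48.5 → r_n = 186.2 kN; interior l_c = 90 − 33 = 57 → r_n = 218.9 kN.
  R_n,bearing = 1·186.2 + 3·218.9 = 842.9 kN → 0.75 × 842.9 = 632 kN.
Bearing governs: 632 kN.

632 kN (bearing governs)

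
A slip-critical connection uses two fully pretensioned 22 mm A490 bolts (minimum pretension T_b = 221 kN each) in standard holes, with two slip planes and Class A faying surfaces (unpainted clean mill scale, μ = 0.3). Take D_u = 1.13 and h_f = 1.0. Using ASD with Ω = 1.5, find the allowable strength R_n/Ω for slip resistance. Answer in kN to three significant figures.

R_n = μ · D_u · h_f · T_b · n_s · n_b = 0.3 × 1.13 × 1.0 × 221 × 2 × 2 = 299.7 kN.
Allowable strength R_n/Ω = 299.7 / 1.5 = 200 kN.

200 kN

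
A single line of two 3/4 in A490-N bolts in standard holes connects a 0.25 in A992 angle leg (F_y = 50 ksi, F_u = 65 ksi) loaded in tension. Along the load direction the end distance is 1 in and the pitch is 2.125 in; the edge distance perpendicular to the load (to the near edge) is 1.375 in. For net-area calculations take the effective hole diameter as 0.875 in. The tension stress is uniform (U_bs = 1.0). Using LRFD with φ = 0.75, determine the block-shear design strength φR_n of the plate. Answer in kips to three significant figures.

Shear plane L_v = 1 + 1·2.125 = 3.125 in; A_gv = 3.125 × 0.25 = 0.7812 in².
A_nv = (3.125 − 1.5·0.875) × 0.25 = 0.4531 in².
A_nt = (1.375 − 0.5·0.875) × 0.25 = 0.2344 in².
0.6 F_u A_nv = 17.67 kips; 0.6 F_y A_gv = 23.44 kips → shear rupture governs the shear term.
R_n = 17.67 + 1.0 × 65 × 0.2344 = 32.91 kips.
Design strength φR_n = 0.75 × 32.91 = 24.7 kips.

24.7 kips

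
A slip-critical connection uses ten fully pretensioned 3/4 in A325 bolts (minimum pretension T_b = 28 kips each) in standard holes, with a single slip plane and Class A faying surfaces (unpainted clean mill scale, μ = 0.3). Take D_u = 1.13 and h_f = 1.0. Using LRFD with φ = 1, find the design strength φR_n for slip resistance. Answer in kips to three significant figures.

94.9 kips

R_n = μ · D_u · h_f · T_b · n_s · n_b = 0.3 × 1.13 × 1.0 × 28 × 1 × 10 = 94.92 kips.
Design strength φR_n = 1 × 94.92 = 94.9 kips.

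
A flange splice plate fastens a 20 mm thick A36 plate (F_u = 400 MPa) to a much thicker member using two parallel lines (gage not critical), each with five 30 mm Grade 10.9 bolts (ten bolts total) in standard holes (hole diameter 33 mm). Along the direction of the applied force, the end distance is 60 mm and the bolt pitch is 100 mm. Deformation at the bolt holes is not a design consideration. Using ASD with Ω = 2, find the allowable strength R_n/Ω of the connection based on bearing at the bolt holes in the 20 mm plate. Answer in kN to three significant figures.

Per bolt r_n = 1.5 l_c t F_u ≤ 3.0 d t F_u; upper limit = 3.0 × 30 × 20 × 400 / 1000 = 720 kN.
Edge bolt: l_c = 60 − 33/2 = 43.5 mm → 1.5 × 43.5 × 20 × 400 / 1000 = 522 → r_n = 522 kN.
Interior bolts: l_c = 100 − 33 = 67 mm → 1.5 × 67 × 20 × 400 / 1000 = 804 → r_n = 720 kN.
R_n = 2 × 522 + 8 × 720 = 6804 kN.
Allowable strength R_n/Ω = 6804 / 2 = 3400 kN.

3400 kN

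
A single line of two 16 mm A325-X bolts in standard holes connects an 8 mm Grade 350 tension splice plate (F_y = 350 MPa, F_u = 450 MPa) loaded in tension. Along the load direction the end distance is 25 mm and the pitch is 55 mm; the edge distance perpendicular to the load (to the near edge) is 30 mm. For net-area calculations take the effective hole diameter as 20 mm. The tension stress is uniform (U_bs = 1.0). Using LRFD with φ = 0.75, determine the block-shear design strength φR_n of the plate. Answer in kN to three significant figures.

Shear plane L_v = 25 + 1·55 = 80 mm; A_gv = 80 × 8 = 640 mm².
A_nv = (80 − 1.5·20) × 8 = 400 mm².
A_nt = (30 − 0.5·20) × 8 = 160 mm².
0.6 F_u A_nv = 108 kN; 0.6 F_y A_gv = 134.4 kN → shear rupture governs the shear term.
R_n = 108 + 1.0 × 450 × 160 / 1000 = 180 kN.
Design strength φR_n = 0.75 × 180 = 135 kN.

135 kN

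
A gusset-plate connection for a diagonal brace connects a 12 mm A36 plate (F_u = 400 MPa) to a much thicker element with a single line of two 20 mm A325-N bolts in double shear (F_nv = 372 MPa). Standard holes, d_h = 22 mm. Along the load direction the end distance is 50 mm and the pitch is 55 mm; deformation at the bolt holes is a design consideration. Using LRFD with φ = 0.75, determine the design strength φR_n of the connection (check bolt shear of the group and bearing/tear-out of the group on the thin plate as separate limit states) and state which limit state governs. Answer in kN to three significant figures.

Bolt shear: A_b = π·20²/4 = 314.2 mm²; R_n = 372 × 314.2 × 2 × 2 / 1000 = 467.5 kN → 0.75 × 467.5 = 351 kN.
Bearing (1.2 l_c t F_u ≤ 2.4 d t F_u): upper limit = 2.4·20·12·400 / 1000 = 230.4 kN.
  Edge l_c = 50 − 22/2 = 39 → r_n = 224.6 kN; interior l_c = 55 − 22 = 33 → r_n = 190.1 kN.
  R_n,bearing = 1·224.6 + 1·190.1 = 414.7 kN → 0.75 × 414.7 = 311 kN.
Bearing governs: 311 kN.

311 kN (bearing governs)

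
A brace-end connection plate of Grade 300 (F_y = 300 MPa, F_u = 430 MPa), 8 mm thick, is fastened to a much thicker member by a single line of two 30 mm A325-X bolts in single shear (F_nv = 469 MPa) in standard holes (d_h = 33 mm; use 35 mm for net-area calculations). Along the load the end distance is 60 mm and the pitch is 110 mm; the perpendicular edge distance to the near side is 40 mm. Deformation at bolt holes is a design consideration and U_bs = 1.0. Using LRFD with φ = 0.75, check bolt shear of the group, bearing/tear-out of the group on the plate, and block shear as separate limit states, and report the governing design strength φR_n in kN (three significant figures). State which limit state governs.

Bolt shear: A_b = π·30²/4 = 706.9 mm²; R_n = 469 × 706.9 × 2 × 1 / 1000 = 663 kN → 0.75 × 663 = 497 kN.
Bearing: edge l_c = 43.5, r_n = 179.6 kN; interior l_c = 77, r_n = 247.7 kN; R_n = 179.6 + 1·247.7 = 427.2 kN → 320 kN.
Block shear: A_gv = 1360, A_nv = 940, A_nt = 180 mm²; R_n = min(0.6F_uA_nv, 0.6F_yA_gv) + U_bs·F_u·A_nt = 319.9 kN → 240 kN.
Block shear governs: 240 kN.

240 kN (block shear governs)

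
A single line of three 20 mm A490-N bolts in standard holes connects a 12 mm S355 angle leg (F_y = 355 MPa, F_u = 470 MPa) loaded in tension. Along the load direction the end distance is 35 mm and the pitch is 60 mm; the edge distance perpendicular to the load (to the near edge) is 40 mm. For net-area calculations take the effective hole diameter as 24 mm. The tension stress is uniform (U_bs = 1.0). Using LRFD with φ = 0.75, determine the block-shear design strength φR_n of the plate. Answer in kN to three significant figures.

Shear plane L_v = 35 + 2·60 = 155 mm; A_gv = 155 × 12 = 1860 mm².
A_nv = (155 − 2.5·24) × 12 = 1140 mm².
A_nt = (40 − 0.5·24) × 12 = 336 mm².
0.6 F_u A_nv = 321.5 kN; 0.6 F_y A_gv = 396.2 kN → shear rupture governs the shear term.
R_n = 321.5 + 1.0 × 470 × 336 / 1000 = 479.4 kN.
Design strength φR_n = 0.75 × 479.4 = 360 kN.

360 kN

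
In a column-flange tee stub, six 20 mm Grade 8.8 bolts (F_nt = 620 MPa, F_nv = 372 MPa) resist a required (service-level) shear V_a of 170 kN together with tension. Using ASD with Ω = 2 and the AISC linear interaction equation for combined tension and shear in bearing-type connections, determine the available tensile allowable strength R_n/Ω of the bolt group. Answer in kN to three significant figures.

A_b = π·20²/4 = 314.2 mm²; f_rv = 170 × 1000 / (6 × 314.2) = 90.19 MPa.
F'_nt = 1.3 F_nt − (Ω F_nt / F_nv) f_rv = 1.3·620 − (2·620/372)·90.19 = 505.4 MPa, capped at F_nt → F'_nt = 505.4 MPa.
R_n = F'_nt · A_b · n = 505.4 × 314.2 × 6 / 1000 = 952.6 kN.
Allowable strength R_n/Ω = 952.6 / 2 = 476 kN.

476 kN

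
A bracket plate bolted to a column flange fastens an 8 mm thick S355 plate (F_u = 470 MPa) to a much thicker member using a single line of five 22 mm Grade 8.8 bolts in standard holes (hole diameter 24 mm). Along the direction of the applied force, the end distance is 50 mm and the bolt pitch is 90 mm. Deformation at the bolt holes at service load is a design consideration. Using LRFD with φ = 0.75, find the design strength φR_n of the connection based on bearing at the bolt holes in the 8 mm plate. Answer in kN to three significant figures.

724 kN

Per bolt r_n = 1.2 l_c t F_u ≤ 2.4 d t F_u; upper limit = 2.4 × 22 × 8 × 470 / 1000 = 198.5 kN.
Edge bolt: l_c = 50 − 24/2 = 38 mm → 1.2 × 38 × 8 × 470 / 1000 = 171.5 → r_n = 171.5 kN.
Interior bolts: l_c = 90 − 24 = 66 mm → 1.2 × 66 × 8 × 470 / 1000 = 297.8 → r_n = 198.5 kN.
R_n = 1 × 171.5 + 4 × 198.5 = 965.6 kN.
Design strength φR_n = 0.75 × 965.6 = 724 kN.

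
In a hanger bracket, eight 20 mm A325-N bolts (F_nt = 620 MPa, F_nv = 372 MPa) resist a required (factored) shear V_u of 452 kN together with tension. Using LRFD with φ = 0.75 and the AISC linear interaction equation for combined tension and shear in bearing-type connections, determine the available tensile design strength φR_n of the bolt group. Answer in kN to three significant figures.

A_b = π·20²/4 = 314.2 mm²; f_rv = 452 × 1000 / (8 × 314.2) = 179.8 MPa.
F'_nt = 1.3 F_nt − (F_nt / φF_nv) f_rv = 1.3·620 − (620/(0.75·372))·179.8 = 406.3 MPa, capped at F_nt → F'_nt = 406.3 MPa.
R_n = F'_nt · A_b · n = 406.3 × 314.2 × 8 / 1000 = 1021 kN.
Design strength φR_n = 0.75 × 1021 = 766 kN.

766 kN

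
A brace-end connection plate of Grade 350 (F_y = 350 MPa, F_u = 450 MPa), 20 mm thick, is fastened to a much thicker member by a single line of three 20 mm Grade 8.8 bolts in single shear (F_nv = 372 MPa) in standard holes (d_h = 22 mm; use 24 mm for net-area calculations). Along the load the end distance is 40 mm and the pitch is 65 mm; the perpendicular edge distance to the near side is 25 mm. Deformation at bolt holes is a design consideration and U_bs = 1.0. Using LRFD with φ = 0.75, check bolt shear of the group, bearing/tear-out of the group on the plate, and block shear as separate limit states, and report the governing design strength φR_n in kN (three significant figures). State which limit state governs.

Bolt shear: A_b = π·20²/4 = 314.2 mm²; R_n = 372 × 314.2 × 3 × 1 / 1000 = 350.6 kN → 0.75 × 350.6 = 263 kN.
Bearing: edge l_c = 29, r_n = 313.2 kN; interior l_c = 43, r_n = 432 kN; R_n = 313.2 + 2·432 = 1177 kN → 883 kN.
Block shear: A_gv = 3400, A_nv = 2200, A_nt = 260 mm²; R_n = min(0.6F_uA_nv, 0.6F_yA_gv) + U_bs·F_u·A_nt = 711 kN → 533 kN.
Bolt shear governs: 263 kN.

263 kN (bolt shear governs)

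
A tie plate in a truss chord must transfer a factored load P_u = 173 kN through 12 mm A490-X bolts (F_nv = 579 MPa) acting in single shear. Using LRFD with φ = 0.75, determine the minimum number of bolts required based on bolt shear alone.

A_b = π·12²/4 = 113.1 mm².
Per-bolt design strength φR_n = 0.75 × 579 × 113.1 × 1 / 1000 = 49.11 kN.
n ≥ 173 / 49.11 = 3.523 → use 4 bolts.

4 bolts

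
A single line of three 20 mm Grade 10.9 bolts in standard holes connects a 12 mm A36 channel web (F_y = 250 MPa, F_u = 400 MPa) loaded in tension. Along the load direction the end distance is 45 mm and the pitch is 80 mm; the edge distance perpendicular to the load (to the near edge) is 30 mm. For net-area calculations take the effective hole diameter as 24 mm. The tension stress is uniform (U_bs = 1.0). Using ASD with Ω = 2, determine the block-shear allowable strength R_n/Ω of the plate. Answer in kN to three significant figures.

228 kN

Shear plane L_v = 45 + 2·80 = 205 mm; A_gv = 205 × 12 = 2460 mm².
A_nv = (205 − 2.5·24) × 12 = 1740 mm².
A_nt = (30 − 0.5·24) × 12 = 216 mm².
0.6 F_u A_nv = 417.6 kN; 0.6 F_y A_gv = 369 kN → shear yielding governs the shear term.
R_n = 369 + 1.0 × 400 × 216 / 1000 = 455.4 kN.
Allowable strength R_n/Ω = 455.4 / 2 = 228 kN.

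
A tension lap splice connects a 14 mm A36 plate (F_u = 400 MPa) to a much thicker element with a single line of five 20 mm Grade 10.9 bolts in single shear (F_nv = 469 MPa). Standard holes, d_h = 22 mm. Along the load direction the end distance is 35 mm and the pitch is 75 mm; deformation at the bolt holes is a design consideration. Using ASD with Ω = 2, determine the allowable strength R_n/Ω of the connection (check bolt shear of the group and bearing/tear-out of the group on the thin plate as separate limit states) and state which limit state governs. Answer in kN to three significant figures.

Bolt shear: A_b = π·20²/4 = 314.2 mm²; R_n = 469 × 314.2 × 5 × 1 / 1000 = 736.7 kN → 736.7 / 2 = 368 kN.
Bearing (1.2 l_c t F_u ≤ 2.4 d t F_u): upper limit = 2.4·20·14·400 / 1000 = 268.8 kN.
  Edge l_c = 35 − 22/2 = 24 → r_n = 161.3 kN; interior l_c = 75 − 22 = 53 → r_n = 268.8 kN.
  R_n,bearing = 1·161.3 + 4·268.8 = 1236 kN → 1236 / 2 = 618 kN.
Bolt shear governs: 368 kN.

368 kN (bolt shear governs)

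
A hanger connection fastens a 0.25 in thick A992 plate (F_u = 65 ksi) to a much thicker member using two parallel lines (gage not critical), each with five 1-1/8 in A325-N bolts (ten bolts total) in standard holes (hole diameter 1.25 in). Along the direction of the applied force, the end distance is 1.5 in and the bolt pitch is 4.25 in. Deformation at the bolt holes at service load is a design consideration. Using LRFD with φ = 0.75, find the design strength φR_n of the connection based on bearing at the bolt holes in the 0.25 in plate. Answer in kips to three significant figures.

Per bolt r_n = 1.2 l_c t F_u ≤ 2.4 d t F_u; upper limit = 2.4 × 1.125 × 0.25 × 65 = 43.87 kips.
Edge bolt: l_c = 1.5 − 1.25/2 = 0.875 in → 1.2 × 0.875 × 0.25 × 65 = 17.06 → r_n = 17.06 kips.
Interior bolts: l_c = 4.25 − 1.25 = 3 in → 1.2 × 3 × 0.25 × 65 = 58.5 → r_n = 43.87 kips.
R_n = 2 × 17.06 + 8 × 43.87 = 385.1 kips.
Design strength φR_n = 0.75 × 385.1 = 289 kips.

289 kips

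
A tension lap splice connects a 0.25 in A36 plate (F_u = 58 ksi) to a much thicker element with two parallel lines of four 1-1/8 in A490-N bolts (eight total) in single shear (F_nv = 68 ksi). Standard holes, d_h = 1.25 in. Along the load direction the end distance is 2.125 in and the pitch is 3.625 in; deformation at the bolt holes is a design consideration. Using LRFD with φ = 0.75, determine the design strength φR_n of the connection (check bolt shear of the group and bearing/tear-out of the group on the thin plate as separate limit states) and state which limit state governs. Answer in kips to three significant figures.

215 kips (bearing governs)

Bolt shear: A_b = π·1.125²/4 = 0.994 in²; R_n = 68 × 0.994 × 8 × 1 = 540.7 kips → 0.75 × 540.7 = 406 kips.
Bearing (1.2 l_c t F_u ≤ 2.4 d t F_u): upper limit = 2.4·1.125·0.25·58 = 39.15 kips.
  Edge l_c = 2.125 − 1.25/2 = 1.5 → r_n = 26.1 kips; interior l_c = 3.625 − 1.25 = 2.375 → r_n = 39.15 kips.
  R_n,bearing = 2·26.1 + 6·39.15 = 287.1 kips → 0.75 × 287.1 = 215 kips.
Bearing governs: 215 kips.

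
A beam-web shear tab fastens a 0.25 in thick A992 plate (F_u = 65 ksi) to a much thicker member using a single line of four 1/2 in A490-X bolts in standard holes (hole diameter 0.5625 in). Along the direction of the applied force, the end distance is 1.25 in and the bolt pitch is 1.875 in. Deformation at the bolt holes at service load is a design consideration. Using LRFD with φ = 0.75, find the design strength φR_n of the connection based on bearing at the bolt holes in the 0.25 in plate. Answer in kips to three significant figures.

58 kips

Per bolt r_n = 1.2 l_c t F_u ≤ 2.4 d t F_u; upper limit = 2.4 × 0.5 × 0.25 × 65 = 19.5 kips.
Edge bolt: l_c = 1.25 − 0.5625/2 = 0.9688 in → 1.2 × 0.9688 × 0.25 × 65 = 18.89 → r_n = 18.89 kips.
Interior bolts: l_c = 1.875 − 0.5625 = 1.312 in → 1.2 × 1.312 × 0.25 × 65 = 25.59 → r_n = 19.5 kips.
R_n = 1 × 18.89 + 3 × 19.5 = 77.39 kips.
Design strength φR_n = 0.75 × 77.39 = 58 kips.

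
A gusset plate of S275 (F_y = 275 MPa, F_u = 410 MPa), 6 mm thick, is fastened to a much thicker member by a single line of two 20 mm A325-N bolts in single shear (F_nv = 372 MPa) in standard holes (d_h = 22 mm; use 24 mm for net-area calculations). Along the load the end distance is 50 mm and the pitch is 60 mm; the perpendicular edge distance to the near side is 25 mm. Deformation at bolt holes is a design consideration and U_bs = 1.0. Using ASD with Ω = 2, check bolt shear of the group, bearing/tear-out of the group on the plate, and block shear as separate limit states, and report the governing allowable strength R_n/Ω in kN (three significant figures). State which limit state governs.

Bolt shear: A_b = π·20²/4 = 314.2 mm²; R_n = 372 × 314.2 × 2 × 1 / 1000 = 233.7 kN → 233.7 / 2 = 117 kN.
Bearing: edge l_c = 39, r_n = 115.1 kN; interior l_c = 38, r_n = 112.2 kN; R_n = 115.1 + 1·112.2 = 227.3 kN → 114 kN.
Block shear: A_gv = 660, A_nv = 444, A_nt = 78 mm²; R_n = min(0.6F_uA_nv, 0.6F_yA_gv) + U_bs·F_u·A_nt = 140.9 kN → 70.4 kN.
Block shear governs: 70.4 kN.

70.4 kN (block shear governs)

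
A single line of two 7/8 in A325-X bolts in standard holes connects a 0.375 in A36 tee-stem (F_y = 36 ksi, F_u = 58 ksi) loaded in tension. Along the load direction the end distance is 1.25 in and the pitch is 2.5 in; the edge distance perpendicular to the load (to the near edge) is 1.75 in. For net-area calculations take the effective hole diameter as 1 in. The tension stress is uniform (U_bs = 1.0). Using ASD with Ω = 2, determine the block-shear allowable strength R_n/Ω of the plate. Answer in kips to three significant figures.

28.3 kips

Shear plane L_v = 1.25 + 1·2.5 = 3.75 in; A_gv = 3.75 × 0.375 = 1.406 in².
A_nv = (3.75 − 1.5·1) × 0.375 = 0.8438 in².
A_nt = (1.75 − 0.5·1) × 0.375 = 0.4688 in².
0.6 F_u A_nv = 29.36 kips; 0.6 F_y A_gv = 30.37 kips → shear rupture governs the shear term.
R_n = 29.36 + 1.0 × 58 × 0.4688 = 56.55 kips.
Allowable strength R_n/Ω = 56.55 / 2 = 28.3 kips.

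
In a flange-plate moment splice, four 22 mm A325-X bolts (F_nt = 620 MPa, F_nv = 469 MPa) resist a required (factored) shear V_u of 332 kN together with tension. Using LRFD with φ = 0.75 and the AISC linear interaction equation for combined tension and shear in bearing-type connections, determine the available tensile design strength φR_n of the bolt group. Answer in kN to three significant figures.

480 kN

A_b = π·22²/4 = 380.1 mm²; f_rv = 332 × 1000 / (4 × 380.1) = 218.3 MPa.
F'_nt = 1.3 F_nt − (F_nt / φF_nv) f_rv = 1.3·620 − (620/(0.75·469))·218.3 = 421.1 MPa, capped at F_nt → F'_nt = 421.1 MPa.
R_n = F'_nt · A_b · n = 421.1 × 380.1 × 4 / 1000 = 640.4 kN.
Design strength φR_n = 0.75 × 640.4 = 480 kN.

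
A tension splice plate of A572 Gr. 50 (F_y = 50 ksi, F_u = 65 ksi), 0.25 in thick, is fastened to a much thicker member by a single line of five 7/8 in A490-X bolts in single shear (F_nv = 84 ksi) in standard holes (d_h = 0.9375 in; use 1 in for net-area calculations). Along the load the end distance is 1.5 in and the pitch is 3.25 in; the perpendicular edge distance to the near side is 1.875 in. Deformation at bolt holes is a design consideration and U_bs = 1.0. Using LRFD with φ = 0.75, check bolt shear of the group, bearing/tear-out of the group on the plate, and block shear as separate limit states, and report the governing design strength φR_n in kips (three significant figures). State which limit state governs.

89.9 kips (block shear governs)

Bolt shear: A_b = π·0.875²/4 = 0.6013 in²; R_n = 84 × 0.6013 × 5 × 1 = 252.6 kips → 0.75 × 252.6 = 189 kips.
Bearing: edge l_c = 1.031, r_n = 20.11 kips; interior l_c = 2.312, r_n = 34.12 kips; R_n = 20.11 + 4·34.12 = 156.6 kips → 117 kips.
Block shear: A_gv = 3.625, A_nv = 2.5, A_nt = 0.3438 in²; R_n = min(0.6F_uA_nv, 0.6F_yA_gv) + U_bs·F_u·A_nt = 119.8 kips → 89.9 kips.
Block shear governs: 89.9 kips.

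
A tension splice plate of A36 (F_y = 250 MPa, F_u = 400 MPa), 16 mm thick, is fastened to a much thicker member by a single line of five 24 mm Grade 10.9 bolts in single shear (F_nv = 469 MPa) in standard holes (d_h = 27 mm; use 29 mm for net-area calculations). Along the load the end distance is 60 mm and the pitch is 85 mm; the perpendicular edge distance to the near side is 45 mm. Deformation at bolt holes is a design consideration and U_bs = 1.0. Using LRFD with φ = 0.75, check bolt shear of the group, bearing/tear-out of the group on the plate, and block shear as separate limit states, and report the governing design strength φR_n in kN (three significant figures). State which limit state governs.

796 kN (bolt shear governs)

Bolt shear: A_b = π·24²/4 = 452.4 mm²; R_n = 469 × 452.4 × 5 × 1 / 1000 = 1061 kN → 0.75 × 1061 = 796 kN.
Bearing: edge l_c = 46.5, r_n = 357.1 kN; interior l_c = 58, r_n = 368.6 kN; R_n = 357.1 + 4·368.6 = 1832 kN → 1370 kN.
Block shear: A_gv = 6400, A_nv = 4312, A_nt = 488 mm²; R_n = min(0.6F_uA_nv, 0.6F_yA_gv) + U_bs·F_u·A_nt = 1155 kN → 866 kN.
Bolt shear governs: 796 kN.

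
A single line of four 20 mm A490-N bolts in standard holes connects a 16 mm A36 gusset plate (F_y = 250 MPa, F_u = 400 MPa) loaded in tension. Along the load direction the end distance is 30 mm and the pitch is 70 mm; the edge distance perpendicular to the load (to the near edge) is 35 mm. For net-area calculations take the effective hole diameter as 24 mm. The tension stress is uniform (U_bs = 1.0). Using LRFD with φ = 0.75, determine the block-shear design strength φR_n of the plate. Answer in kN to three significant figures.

Shear plane L_v = 30 + 3·70 = 240 mm; A_gv = 240 × 16 = 3840 mm².
A_nv = (240 − 3.5·24) × 16 = 2496 mm².
A_nt = (35 − 0.5·24) × 16 = 368 mm².
0.6 F_u A_nv = 599 kN; 0.6 F_y A_gv = 576 kN → shear yielding governs the shear term.
R_n = 576 + 1.0 × 400 × 368 / 1000 = 723.2 kN.
Design strength φR_n = 0.75 × 723.2 = 542 kN.

542 kN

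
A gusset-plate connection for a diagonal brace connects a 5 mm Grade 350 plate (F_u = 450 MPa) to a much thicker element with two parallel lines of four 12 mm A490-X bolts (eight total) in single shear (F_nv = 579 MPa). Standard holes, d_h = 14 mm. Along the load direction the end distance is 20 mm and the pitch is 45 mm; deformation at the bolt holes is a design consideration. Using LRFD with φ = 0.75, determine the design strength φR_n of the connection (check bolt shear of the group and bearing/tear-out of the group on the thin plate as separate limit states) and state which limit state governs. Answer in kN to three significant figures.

Bolt shear: A_b = π·12²/4 = 113.1 mm²; R_n = 579 × 113.1 × 8 × 1 / 1000 = 523.9 kN → 0.75 × 523.9 = 393 kN.
Bearing (1.2 l_c t F_u ≤ 2.4 d t F_u): upper limit = 2.4·12·5·450 / 1000 = 64.8 kN.
  Edge l_c = 20 − 14/2 = 13 → r_n = 35.1 kN; interior l_c = 45 − 14 = 31 → r_n = 64.8 kN.
  R_n,bearing = 2·35.1 + 6·64.8 = 459 kN → 0.75 × 459 = 344 kN.
Bearing governs: 344 kN.

344 kN (bearing governs)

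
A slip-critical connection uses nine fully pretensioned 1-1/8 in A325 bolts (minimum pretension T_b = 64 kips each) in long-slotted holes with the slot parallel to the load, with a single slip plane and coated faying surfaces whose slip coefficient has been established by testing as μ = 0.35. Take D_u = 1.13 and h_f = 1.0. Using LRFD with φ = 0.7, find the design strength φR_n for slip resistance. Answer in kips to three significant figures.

R_n = μ · D_u · h_f · T_b · n_s · n_b = 0.35 × 1.13 × 1.0 × 64 × 1 × 9 = 227.8 kips.
Design strength φR_n = 0.7 × 227.8 = 159 kips.

159 kips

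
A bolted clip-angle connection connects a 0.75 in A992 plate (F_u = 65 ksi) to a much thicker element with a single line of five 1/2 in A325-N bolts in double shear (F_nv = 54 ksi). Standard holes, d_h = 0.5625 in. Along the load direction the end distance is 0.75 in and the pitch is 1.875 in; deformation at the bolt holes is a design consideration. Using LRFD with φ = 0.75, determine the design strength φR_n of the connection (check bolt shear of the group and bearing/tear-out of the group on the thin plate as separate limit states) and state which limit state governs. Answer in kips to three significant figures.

Bolt shear: A_b = π·0.5²/4 = 0.1963 in²; R_n = 54 × 0.1963 × 5 × 2 = 106 kips → 0.75 × 106 = 79.5 kips.
Bearing (1.2 l_c t F_u ≤ 2.4 d t F_u): upper limit = 2.4·0.5·0.75·65 = 58.5 kips.
  Edge l_c = 0.75 − 0.5625/2 = 0.4688 → r_n = 27.42 kips; interior l_c = 1.875 − 0.5625 = 1.312 → r_n = 58.5 kips.
  R_n,bearing = 1·27.42 + 4·58.5 = 261.4 kips → 0.75 × 261.4 = 196 kips.
Bolt shear governs: 79.5 kips.

79.5 kips (bolt shear governs)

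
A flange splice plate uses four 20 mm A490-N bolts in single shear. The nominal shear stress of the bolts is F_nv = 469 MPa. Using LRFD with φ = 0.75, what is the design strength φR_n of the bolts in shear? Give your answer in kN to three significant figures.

442 kN

A_b = π × 20² / 4 = 314.2 mm².
R_n = F_nv · A_b · n · n_s = 469 × 314.2 × 4 × 1 / 1000 = 589.4 kN.
Design strength φR_n = 0.75 × 589.4 = 442 kN.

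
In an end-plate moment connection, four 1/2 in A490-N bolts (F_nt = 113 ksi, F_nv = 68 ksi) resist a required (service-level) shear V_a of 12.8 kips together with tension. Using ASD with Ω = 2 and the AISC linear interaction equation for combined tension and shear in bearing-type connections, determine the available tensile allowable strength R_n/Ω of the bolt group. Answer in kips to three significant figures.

36.4 kips

A_b = π·0.5²/4 = 0.1963 in²; f_rv = 12.8 / (4 × 0.1963) = 16.3 ksi.
F'_nt = 1.3 F_nt − (Ω F_nt / F_nv) f_rv = 1.3·113 − (2·113/68)·16.3 = 92.73 ksi, capped at F_nt → F'_nt = 92.73 ksi.
R_n = F'_nt · A_b · n = 92.73 × 0.1963 × 4 = 72.83 kips.
Allowable strength R_n/Ω = 72.83 / 2 = 36.4 kips.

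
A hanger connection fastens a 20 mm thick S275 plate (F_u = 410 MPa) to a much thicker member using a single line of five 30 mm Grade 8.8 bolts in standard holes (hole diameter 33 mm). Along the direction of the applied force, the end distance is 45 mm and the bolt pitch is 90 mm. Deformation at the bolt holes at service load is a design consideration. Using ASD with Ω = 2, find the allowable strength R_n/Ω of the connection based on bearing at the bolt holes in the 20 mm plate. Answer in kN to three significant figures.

1260 kN

Per bolt r_n = 1.2 l_c t F_u ≤ 2.4 d t F_u; upper limit = 2.4 × 30 × 20 × 410 / 1000 = 590.4 kN.
Edge bolt: l_c = 45 − 33/2 = 28.5 mm → 1.2 × 28.5 × 20 × 410 / 1000 = 280.4 → r_n = 280.4 kN.
Interior bolts: l_c = 90 − 33 = 57 mm → 1.2 × 57 × 20 × 410 / 1000 = 560.9 → r_n = 560.9 kN.
R_n = 1 × 280.4 + 4 × 560.9 = 2524 kN.
Allowable strength R_n/Ω = 2524 / 2 = 1260 kN.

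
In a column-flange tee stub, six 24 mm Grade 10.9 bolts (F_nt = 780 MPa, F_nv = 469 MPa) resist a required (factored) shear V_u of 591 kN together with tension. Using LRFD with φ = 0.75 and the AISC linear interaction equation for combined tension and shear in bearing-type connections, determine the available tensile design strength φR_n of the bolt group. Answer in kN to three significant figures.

1080 kN

A_b = π·24²/4 = 452.4 mm²; f_rv = 591 × 1000 / (6 × 452.4) = 217.7 MPa.
F'_nt = 1.3 F_nt − (F_nt / φF_nv) f_rv = 1.3·780 − (780/(0.75·469))·217.7 = 531.2 MPa, capped at F_nt → F'_nt = 531.2 MPa.
R_n = F'_nt · A_b · n = 531.2 × 452.4 × 6 / 1000 = 1442 kN.
Design strength φR_n = 0.75 × 1442 = 1080 kN.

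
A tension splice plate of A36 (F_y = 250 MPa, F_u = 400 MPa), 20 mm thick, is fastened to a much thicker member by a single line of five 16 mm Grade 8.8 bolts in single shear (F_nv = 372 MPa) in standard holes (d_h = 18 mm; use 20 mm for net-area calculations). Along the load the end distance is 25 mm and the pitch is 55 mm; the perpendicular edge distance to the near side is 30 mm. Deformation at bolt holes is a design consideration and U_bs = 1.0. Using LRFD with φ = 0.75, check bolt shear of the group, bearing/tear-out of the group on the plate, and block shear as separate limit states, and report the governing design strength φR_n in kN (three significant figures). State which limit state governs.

280 kN (bolt shear governs)

Bolt shear: A_b = π·16²/4 = 201.1 mm²; R_n = 372 × 201.1 × 5 × 1 / 1000 = 374 kN → 0.75 × 374 = 280 kN.
Bearing: edge l_c = 16, r_n = 153.6 kN; interior l_c = 37, r_n = 307.2 kN; R_n = 153.6 + 4·307.2 = 1382 kN → 1040 kN.
Block shear: A_gv = 4900, A_nv = 3100, A_nt = 400 mm²; R_n = min(0.6F_uA_nv, 0.6F_yA_gv) + U_bs·F_u·A_nt = 895 kN → 671 kN.
Bolt shear governs: 280 kN.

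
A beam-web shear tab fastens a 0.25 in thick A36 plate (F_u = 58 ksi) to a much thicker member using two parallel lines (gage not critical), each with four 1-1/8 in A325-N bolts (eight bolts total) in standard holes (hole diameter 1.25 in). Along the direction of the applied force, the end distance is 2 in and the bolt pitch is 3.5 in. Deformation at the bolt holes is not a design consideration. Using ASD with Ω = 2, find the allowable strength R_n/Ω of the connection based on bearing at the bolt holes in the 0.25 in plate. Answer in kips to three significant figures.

Per bolt r_n = 1.5 l_c t F_u ≤ 3.0 d t F_u; upper limit = 3.0 × 1.125 × 0.25 × 58 = 48.94 kips.
Edge bolt: l_c = 2 − 1.25/2 = 1.375 in → 1.5 × 1.375 × 0.25 × 58 = 29.91 → r_n = 29.91 kips.
Interior bolts: l_c = 3.5 − 1.25 = 2.25 in → 1.5 × 2.25 × 0.25 × 58 = 48.94 → r_n = 48.94 kips.
R_n = 2 × 29.91 + 6 × 48.94 = 353.4 kips.
Allowable strength R_n/Ω = 353.4 / 2 = 177 kips.

177 kips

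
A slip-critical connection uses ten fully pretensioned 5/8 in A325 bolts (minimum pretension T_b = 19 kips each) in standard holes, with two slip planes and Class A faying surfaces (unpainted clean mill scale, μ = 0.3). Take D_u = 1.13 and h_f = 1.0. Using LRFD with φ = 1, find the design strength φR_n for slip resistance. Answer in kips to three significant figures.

R_n = μ · D_u · h_f · T_b · n_s · n_b = 0.3 × 1.13 × 1.0 × 19 × 2 × 10 = 128.8 kips.
Design strength φR_n = 1 × 128.8 = 129 kips.

129 kips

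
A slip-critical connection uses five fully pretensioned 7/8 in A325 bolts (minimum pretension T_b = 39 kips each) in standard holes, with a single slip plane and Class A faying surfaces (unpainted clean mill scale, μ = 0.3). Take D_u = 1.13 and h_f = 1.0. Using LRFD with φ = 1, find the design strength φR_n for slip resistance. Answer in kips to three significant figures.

66.1 kips

R_n = μ · D_u · h_f · T_b · n_s · n_b = 0.3 × 1.13 × 1.0 × 39 × 1 × 5 = 66.1 kips.
Design strength φR_n = 1 × 66.1 = 66.1 kips.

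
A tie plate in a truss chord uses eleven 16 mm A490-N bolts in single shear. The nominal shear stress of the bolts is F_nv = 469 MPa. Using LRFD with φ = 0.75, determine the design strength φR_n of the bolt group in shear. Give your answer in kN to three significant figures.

778 kN

A_b = π × 16² / 4 = 201.1 mm².
R_n = F_nv · A_b · n · n_s = 469 × 201.1 × 11 × 1 / 1000 = 1037 kN.
Design strength φR_n = 0.75 × 1037 = 778 kN.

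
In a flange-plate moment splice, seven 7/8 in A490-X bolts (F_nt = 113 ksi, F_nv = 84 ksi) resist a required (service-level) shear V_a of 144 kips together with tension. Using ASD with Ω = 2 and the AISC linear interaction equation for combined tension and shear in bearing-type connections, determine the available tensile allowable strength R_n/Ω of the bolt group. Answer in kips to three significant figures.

A_b = π·0.875²/4 = 0.6013 in²; f_rv = 144 / (7 × 0.6013) = 34.21 ksi.
F'_nt = 1.3 F_nt − (Ω F_nt / F_nv) f_rv = 1.3·113 − (2·113/84)·34.21 = 54.86 ksi, capped at F_nt → F'_nt = 54.86 ksi.
R_n = F'_nt · A_b · n = 54.86 × 0.6013 × 7 = 230.9 kips.
Allowable strength R_n/Ω = 230.9 / 2 = 115 kips.

115 kips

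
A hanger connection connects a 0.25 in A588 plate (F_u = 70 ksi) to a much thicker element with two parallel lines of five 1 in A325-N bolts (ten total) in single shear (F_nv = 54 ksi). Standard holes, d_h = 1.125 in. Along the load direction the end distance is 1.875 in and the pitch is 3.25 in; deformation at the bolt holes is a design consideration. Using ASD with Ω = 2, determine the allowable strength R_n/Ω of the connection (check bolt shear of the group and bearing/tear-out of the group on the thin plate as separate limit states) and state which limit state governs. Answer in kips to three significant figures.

Bolt shear: A_b = π·1²/4 = 0.7854 in²; R_n = 54 × 0.7854 × 10 × 1 = 424.1 kips → 424.1 / 2 = 212 kips.
Bearing (1.2 l_c t F_u ≤ 2.4 d t F_u): upper limit = 2.4·1·0.25·70 = 42 kips.
  Edge l_c = 1.875 − 1.125/2 = 1.312 → r_n = 27.56 kips; interior l_c = 3.25 − 1.125 = 2.125 → r_n = 42 kips.
  R_n,bearing = 2·27.56 + 8·42 = 391.1 kips → 391.1 / 2 = 196 kips.
Bearing governs: 196 kips.

196 kips (bearing governs)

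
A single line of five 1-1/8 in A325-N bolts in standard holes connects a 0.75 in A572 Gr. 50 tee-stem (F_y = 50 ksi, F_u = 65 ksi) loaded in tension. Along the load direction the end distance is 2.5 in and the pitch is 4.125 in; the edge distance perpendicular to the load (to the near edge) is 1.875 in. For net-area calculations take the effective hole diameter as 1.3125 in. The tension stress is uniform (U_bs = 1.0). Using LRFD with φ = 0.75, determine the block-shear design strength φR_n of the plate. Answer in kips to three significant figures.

332 kips

Shear plane L_v = 2.5 + 4·4.125 = 19 in; A_gv = 19 × 0.75 = 14.25 in².
A_nv = (19 − 4.5·1.3125) × 0.75 = 9.82 in².
A_nt = (1.875 − 0.5·1.3125) × 0.75 = 0.9141 in².
0.6 F_u A_nv = 383 kips; 0.6 F_y A_gv = 427.5 kips → shear rupture governs the shear term.
R_n = 383 + 1.0 × 65 × 0.9141 = 442.4 kips.
Design strength φR_n = 0.75 × 442.4 = 332 kips.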